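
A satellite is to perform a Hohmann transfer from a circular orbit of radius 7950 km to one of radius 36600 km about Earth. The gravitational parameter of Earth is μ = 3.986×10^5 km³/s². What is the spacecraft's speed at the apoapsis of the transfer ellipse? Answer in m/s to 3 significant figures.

Semi-major axis of the transfer orbit: a_t = (7950 + 36600)/2 = 22275 km.
At apoapsis, r = 36600 km.
Vis-viva: v = √[μ(2/r − 1/a_t)] = √[3.986×10^5 × (2/36600 − 1/22275)] = 1.972 km/s.

v = 1970 m/s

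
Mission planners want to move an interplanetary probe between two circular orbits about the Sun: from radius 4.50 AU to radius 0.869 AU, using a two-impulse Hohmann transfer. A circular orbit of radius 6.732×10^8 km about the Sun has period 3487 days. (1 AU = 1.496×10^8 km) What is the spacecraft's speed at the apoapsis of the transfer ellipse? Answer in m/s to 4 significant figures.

v = 7988 m/s

From Kepler's third law T² = 4π²r³/μ at r = 6.732×10^8 km, T = 3487 days = 3487 × 86400 s = 3.012768×10^8 s: μ = 4π²r³/T² = 1.32697×10^11 km³/s².
In km: r₁ = 4.50 × 1.496×10^8 = 6.732×10^8 km; r₂ = 0.869 × 1.496×10^8 = 1.300024×10^8 km.
The Hohmann ellipse has a_t = (r₁ + r₂)/2 = 4.016012×10^8 km.
The apoapsis of the transfer ellipse is at r = 6.732×10^8 km.
From the vis-viva equation, v = √[μ(2/r − 1/a_t)] = 7.988 km/s.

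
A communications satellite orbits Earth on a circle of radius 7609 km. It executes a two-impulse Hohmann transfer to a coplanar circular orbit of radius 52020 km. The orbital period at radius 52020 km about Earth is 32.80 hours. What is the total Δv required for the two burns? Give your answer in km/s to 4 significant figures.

From Kepler's third law T² = 4π²r³/μ at r = 52020 km, T = 32.80 hours = 32.80 × 3600 s = 1.1808×10^5 s: μ = 4π²r³/T² = 3.98582×10^5 km³/s².
Semi-major axis of the transfer orbit: a_t = (7609 + 52020)/2 = 29814.5 km.
Circular speed at r₁: v₁ = √(μ/r₁) = √(3.98582×10^5/7609) = 7.2376 km/s.
Transfer-orbit speed at r₁ (vis-viva equation): v_p = √[μ(2/r₁ − 1/a_t)] = 9.5602 km/s.
First burn Δv₁ = |v_p − v₁| = 2.3226 km/s.
At r₂, v₂ = √(μ/r₂) = 2.76805 km/s.
Transfer-orbit speed at r₂: v_a = √[μ(2/r₂ − 1/a_t)] = 1.39838 km/s.
Second burn Δv₂ = |v₂ − v_a| = 1.3697 km/s.
Δv = Δv₁ + Δv₂ = 2.3226 + 1.3697 = 3.692 km/s.

Δv = 3.692 km/s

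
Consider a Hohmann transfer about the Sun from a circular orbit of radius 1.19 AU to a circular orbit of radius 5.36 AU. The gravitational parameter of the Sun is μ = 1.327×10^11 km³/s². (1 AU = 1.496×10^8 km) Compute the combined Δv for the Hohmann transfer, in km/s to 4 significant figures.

Δv = 12.74 km/s

In km: r₁ = 1.19 × 1.496×10^8 = 1.78024×10^8 km; r₂ = 5.36 × 1.496×10^8 = 8.01856×10^8 km.
Transfer-ellipse semi-major axis a_t = (r₁ + r₂)/2 = (1.78024×10^8 + 8.01856×10^8)/2 = 4.8994×10^8 km.
Circular speed at r₁: v₁ = √(μ/r₁) = √(1.327×10^11/1.78024×10^8) = 27.302 km/s.
Transfer-orbit speed at r₁ (vis-viva): v_p = √[μ(2/r₁ − 1/a_t)] = 34.928 km/s.
First burn Δv₁ = |v_p − v₁| = 7.626 km/s.
At r₂, v₂ = √(μ/r₂) = 12.8643 km/s.
Transfer-orbit speed at r₂: v_a = √[μ(2/r₂ − 1/a_t)] = 7.75452 km/s.
Second burn Δv₂ = |v₂ − v_a| = 5.110 km/s.
Δv = Δv₁ + Δv₂ = 7.626 + 5.110 = 12.74 km/s.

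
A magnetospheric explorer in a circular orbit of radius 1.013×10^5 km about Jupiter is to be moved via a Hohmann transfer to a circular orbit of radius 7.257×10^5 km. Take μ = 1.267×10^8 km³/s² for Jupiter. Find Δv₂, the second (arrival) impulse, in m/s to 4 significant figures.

The Hohmann ellipse has a_t = (r₁ + r₂)/2 = 4.135×10^5 km.
On the circular orbit at r = 7.257×10^5 km, v_c = √(μ/r) = 13.213 km/s.
Transfer-orbit speed at the same r (vis-viva, a = a_t): v_t = √[μ(2/r − 1/a_t)] = 6.5400 km/s.
Δv₂ = |v_t − v_c| = |6.5400 − 13.213| = 6.673 km/s.

Δv₂ = 6673 m/s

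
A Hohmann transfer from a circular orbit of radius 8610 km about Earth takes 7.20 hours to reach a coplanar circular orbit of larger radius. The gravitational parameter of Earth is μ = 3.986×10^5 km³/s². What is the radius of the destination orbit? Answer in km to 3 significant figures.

Transfer time t = 7.20 hours = 25920 s, and t = π√(a_t³/μ).
So a_t = (μ t²/π²)^(1/3) = (3.986×10^5 × (25920)² / π²)^(1/3) = 30049 km.
Since a_t = (r₁ + r₂)/2, r₂ = 2a_t − r₁ = 2×30049 − 8610 = 51488 km.

r₂ = 51500 km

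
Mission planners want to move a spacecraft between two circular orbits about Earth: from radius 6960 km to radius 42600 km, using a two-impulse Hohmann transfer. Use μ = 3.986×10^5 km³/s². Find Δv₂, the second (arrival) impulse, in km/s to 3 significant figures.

Transfer-ellipse semi-major axis a_t = (r₁ + r₂)/2 = (6960 + 42600)/2 = 24780 km.
Circular speed at r = 42600 km: v_c = √(μ/r) = 3.059 km/s.
Transfer-orbit speed at the same r (vis-viva, a = a_t): v_t = √[μ(2/r − 1/a_t)] = 1.621 km/s.
Δv₂ = |v_t − v_c| = |1.621 − 3.059| = 1.438 km/s.

Δv₂ = 1.44 km/s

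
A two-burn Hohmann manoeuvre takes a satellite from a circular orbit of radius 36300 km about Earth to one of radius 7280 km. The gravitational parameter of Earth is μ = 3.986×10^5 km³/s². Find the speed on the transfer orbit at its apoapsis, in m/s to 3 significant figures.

v = 1920 m/s

Semi-major axis of the transfer orbit: a_t = (36300 + 7280)/2 = 21790 km.
At apoapsis, r = 36300 km.
From the vis-viva equation, v = √[μ(2/r − 1/a_t)] = 1.915 km/s.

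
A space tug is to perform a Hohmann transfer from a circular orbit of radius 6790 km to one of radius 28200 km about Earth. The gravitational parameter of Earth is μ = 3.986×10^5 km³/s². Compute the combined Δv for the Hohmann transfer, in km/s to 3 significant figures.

The Hohmann ellipse has a_t = (r₁ + r₂)/2 = 17495 km.
Circular speed at r₁: v₁ = √(μ/r₁) = √(3.986×10^5/6790) = 7.662 km/s.
Transfer-orbit speed at r₁ (vis-viva equation): v_p = √[μ(2/r₁ − 1/a_t)] = 9.728 km/s.
First burn Δv₁ = |v_p − v₁| = 2.066 km/s.
Circular speed at r₂: v₂ = √(μ/r₂) = 3.7596 km/s.
Transfer-orbit speed at r₂: v_a = √[μ(2/r₂ − 1/a_t)] = 2.3422 km/s.
Second burn Δv₂ = |v₂ − v_a| = 1.417 km/s.
Total Δv = Δv₁ + Δv₂ = 3.483 km/s.

Δv = 3.48 km/s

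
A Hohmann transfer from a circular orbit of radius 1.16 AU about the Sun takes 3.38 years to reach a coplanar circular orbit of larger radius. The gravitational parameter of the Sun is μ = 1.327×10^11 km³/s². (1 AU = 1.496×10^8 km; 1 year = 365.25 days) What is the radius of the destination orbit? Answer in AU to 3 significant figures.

In km: r₁ = 1.16 × 1.496×10^8 = 1.73536×10^8 km.
Transfer time t = 3.38 years × 365.25 × 86400 s = 1.06664688×10^8 s, and t = π√(a_t³/μ).
So a_t = (μ t²/π²)^(1/3) = (1.327×10^11 × (1.06664688×10^8)² / π²)^(1/3) = 5.3482×10^8 km.
Since a_t = (r₁ + r₂)/2, r₂ = 2a_t − r₁ = 2×5.3482×10^8 − 1.73536×10^8 = 8.96104×10^8 km.
In AU: r₂ = 8.96104×10^8 / 1.496×10^8 = 5.99 AU.

r₂ = 5.99 AU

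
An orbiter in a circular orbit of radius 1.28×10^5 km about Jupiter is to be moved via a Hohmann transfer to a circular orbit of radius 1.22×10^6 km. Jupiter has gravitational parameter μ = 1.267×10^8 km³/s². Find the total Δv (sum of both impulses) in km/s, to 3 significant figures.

The Hohmann ellipse has a_t = (r₁ + r₂)/2 = 6.740×10^5 km.
At r₁ the circular-orbit speed is v₁ = √(μ/r₁) = 31.46 km/s.
On the transfer ellipse at r₁, vis-viva gives v_p = √[μ(2/r₁ − 1/a_t)] = 42.33 km/s.
First burn Δv₁ = |v_p − v₁| = 10.87 km/s.
Circular speed at r₂: v₂ = √(μ/r₂) = 10.191 km/s.
Transfer-orbit speed at r₂: v_a = √[μ(2/r₂ − 1/a_t)] = 4.4410 km/s.
Second burn Δv₂ = |v₂ − v_a| = 5.750 km/s.
Total Δv = Δv₁ + Δv₂ = 16.62 km/s.

Δv = 16.6 km/s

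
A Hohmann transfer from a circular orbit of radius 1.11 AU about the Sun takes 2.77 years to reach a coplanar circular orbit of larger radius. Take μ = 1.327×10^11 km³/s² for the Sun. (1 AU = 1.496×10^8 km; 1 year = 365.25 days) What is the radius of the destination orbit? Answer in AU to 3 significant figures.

r₂ = 5.15 AU

In km: r₁ = 1.11 × 1.496×10^8 = 1.66056×10^8 km.
Transfer time t = 2.77 years × 365.25 × 86400 s = 8.7414552×10^7 s, and t = π√(a_t³/μ).
So a_t = (μ t²/π²)^(1/3) = (1.327×10^11 × (8.7414552×10^7)² / π²)^(1/3) = 4.6836×10^8 km.
Since a_t = (r₁ + r₂)/2, r₂ = 2a_t − r₁ = 2×4.6836×10^8 − 1.66056×10^8 = 7.70664×10^8 km.
In AU: r₂ = 7.70664×10^8 / 1.496×10^8 = 5.15 AU.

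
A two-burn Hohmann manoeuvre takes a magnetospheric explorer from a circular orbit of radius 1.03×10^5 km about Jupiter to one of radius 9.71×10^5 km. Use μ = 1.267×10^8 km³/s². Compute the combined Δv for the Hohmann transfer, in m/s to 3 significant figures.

Δv = 18500 m/s

Transfer-ellipse semi-major axis a_t = (r₁ + r₂)/2 = (1.030×10^5 + 9.710×10^5)/2 = 5.370×10^5 km.
At r₁ the circular-orbit speed is v₁ = √(μ/r₁) = 35.07 km/s.
Transfer-orbit speed at r₁ (vis-viva): v_p = √[μ(2/r₁ − 1/a_t)] = 47.16 km/s.
First burn Δv₁ = |v_p − v₁| = 12.09 km/s.
At r₂, v₂ = √(μ/r₂) = 11.423 km/s.
Transfer-orbit speed at r₂: v_a = √[μ(2/r₂ − 1/a_t)] = 5.0028 km/s.
Second burn Δv₂ = |v₂ − v_a| = 6.420 km/s.
Total Δv = Δv₁ + Δv₂ = 18.51 km/s.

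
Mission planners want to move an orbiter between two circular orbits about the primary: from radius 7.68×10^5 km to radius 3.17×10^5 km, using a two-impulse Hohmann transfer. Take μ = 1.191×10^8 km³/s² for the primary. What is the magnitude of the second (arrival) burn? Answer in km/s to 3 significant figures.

Δv₂ = 3.68 km/s

The Hohmann ellipse has a_t = (r₁ + r₂)/2 = 5.425×10^5 km.
Circular speed at r = 3.170×10^5 km: v_c = √(μ/r) = 19.3832 km/s.
Vis-viva on the transfer ellipse at r = 3.170×10^5 km gives v_t = √[μ(2/r − 1/a_t)] = 23.0625 km/s.
Δv₂ = |v_t − v_c| = |23.0625 − 19.3832| = 3.679 km/s.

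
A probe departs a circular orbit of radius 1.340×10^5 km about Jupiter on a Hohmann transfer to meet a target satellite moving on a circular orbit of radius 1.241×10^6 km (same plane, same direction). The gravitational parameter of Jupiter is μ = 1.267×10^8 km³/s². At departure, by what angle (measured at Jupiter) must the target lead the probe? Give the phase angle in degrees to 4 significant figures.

The Hohmann ellipse has a_t = (r₁ + r₂)/2 = 6.875×10^5 km.
Transfer time t = π√(a_t³/μ) = 1.591×10^5 s.
The target's mean motion on its circular orbit is ω₂ = √(μ/r₂³) = 8.142×10^-6 rad/s.
Angle swept by the target during transfer: ω₂·t = 1.2954 rad = 74.22°.
The probe traverses 180° on the transfer ellipse, so the target must lead by 180° − 74.22° = 105.8°.

φ = 105.8°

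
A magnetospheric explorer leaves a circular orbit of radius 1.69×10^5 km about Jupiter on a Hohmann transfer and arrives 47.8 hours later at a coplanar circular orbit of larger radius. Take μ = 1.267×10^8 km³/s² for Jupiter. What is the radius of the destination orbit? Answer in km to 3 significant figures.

r₂ = 1.28×10^6 km

Transfer time t = 47.8 hours = 1.7208×10^5 s, and t = π√(a_t³/μ).
So a_t = (μ t²/π²)^(1/3) = (1.267×10^8 × (1.7208×10^5)² / π²)^(1/3) = 7.2440×10^5 km.
Since a_t = (r₁ + r₂)/2, r₂ = 2a_t − r₁ = 2×7.2440×10^5 − 1.690×10^5 = 1.2798×10^6 km.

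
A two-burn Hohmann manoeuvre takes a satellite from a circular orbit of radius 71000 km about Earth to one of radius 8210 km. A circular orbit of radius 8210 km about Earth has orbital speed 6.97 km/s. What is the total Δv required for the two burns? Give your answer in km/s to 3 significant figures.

Δv = 3.65 km/s

From the circular-orbit relation v² = μ/r at r = 8210 km: μ = v²r = (6.97)² × 8210 = 3.98849×10^5 km³/s².
Transfer-ellipse semi-major axis a_t = (r₁ + r₂)/2 = (71000 + 8210)/2 = 39605 km.
Circular speed at r₁: v₁ = √(μ/r₁) = √(3.98849×10^5/71000) = 2.370 km/s.
Transfer-orbit speed at r₁ (vis-viva equation): v_a = √[μ(2/r₁ − 1/a_t)] = 1.079 km/s.
First burn Δv₁ = |v_a − v₁| = 1.291 km/s.
Circular speed at r₂: v₂ = √(μ/r₂) = 6.970 km/s.
Transfer-orbit speed at r₂: v_p = √[μ(2/r₂ − 1/a_t)] = 9.332 km/s.
Second burn Δv₂ = |v₂ − v_p| = 2.362 km/s.
Δv = Δv₁ + Δv₂ = 1.291 + 2.362 = 3.653 km/s.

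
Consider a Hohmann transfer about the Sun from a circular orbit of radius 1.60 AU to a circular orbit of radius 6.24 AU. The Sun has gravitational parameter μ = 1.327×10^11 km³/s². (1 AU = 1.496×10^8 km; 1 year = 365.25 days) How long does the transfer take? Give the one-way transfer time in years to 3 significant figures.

t = 3.88 years

In km: r₁ = 1.60 × 1.496×10^8 = 2.3936×10^8 km; r₂ = 6.24 × 1.496×10^8 = 9.33504×10^8 km.
The Hohmann ellipse has a_t = (r₁ + r₂)/2 = 5.86432×10^8 km.
Transfer time t = π√(a_t³/μ) = π√((5.86432×10^8)³ / 1.327×10^11) = 1.225×10^8 s.
Converting: 1.225×10^8 s ÷ 3.15576×10^7 s/year (365.25 × 86400) = 3.88 years.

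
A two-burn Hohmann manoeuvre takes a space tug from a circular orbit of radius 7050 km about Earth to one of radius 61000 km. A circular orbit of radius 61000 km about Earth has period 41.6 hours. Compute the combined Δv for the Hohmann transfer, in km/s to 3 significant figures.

Δv = 3.95 km/s

From Kepler's third law T² = 4π²r³/μ at r = 61000 km, T = 41.6 hours = 41.6 × 3600 s = 1.4976×10^5 s: μ = 4π²r³/T² = 3.99538×10^5 km³/s².
The Hohmann ellipse has a_t = (r₁ + r₂)/2 = 34025 km.
At r₁ the circular-orbit speed is v₁ = √(μ/r₁) = 7.528 km/s.
Transfer-orbit speed at r₁ (v² = μ(2/r − 1/a)): v_p = √[μ(2/r₁ − 1/a_t)] = 10.08 km/s.
First burn Δv₁ = |v_p − v₁| = 2.552 km/s.
At r₂, v₂ = √(μ/r₂) = 2.559 km/s.
Transfer-orbit speed at r₂: v_a = √[μ(2/r₂ − 1/a_t)] = 1.165 km/s.
Second burn Δv₂ = |v₂ − v_a| = 1.394 km/s.
Total Δv = Δv₁ + Δv₂ = 3.946 km/s.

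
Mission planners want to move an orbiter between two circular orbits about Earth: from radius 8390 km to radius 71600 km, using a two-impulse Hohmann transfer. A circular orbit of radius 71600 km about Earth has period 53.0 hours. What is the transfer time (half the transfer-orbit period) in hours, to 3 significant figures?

From Kepler's third law T² = 4π²r³/μ at r = 71600 km, T = 53.0 hours = 53.0 × 3600 s = 1.908×10^5 s: μ = 4π²r³/T² = 3.98054×10^5 km³/s².
Transfer-ellipse semi-major axis a_t = (r₁ + r₂)/2 = (8390 + 71600)/2 = 39995 km.
By Kepler's third law the transfer-orbit period is T = 2π√(a_t³/μ), so t = T/2 = 39830 s.
Converting: 39830 s ÷ 3600 s/hour = 11.1 hours.

t = 11.1 hours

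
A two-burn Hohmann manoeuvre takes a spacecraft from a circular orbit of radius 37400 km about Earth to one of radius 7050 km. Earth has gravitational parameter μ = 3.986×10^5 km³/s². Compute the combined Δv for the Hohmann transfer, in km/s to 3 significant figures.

Δv = 3.66 km/s

The Hohmann ellipse has a_t = (r₁ + r₂)/2 = 22225 km.
Circular speed at r₁: v₁ = √(μ/r₁) = √(3.986×10^5/37400) = 3.265 km/s.
On the transfer ellipse at r₁, vis-viva equation gives v_a = √[μ(2/r₁ − 1/a_t)] = 1.839 km/s.
First burn Δv₁ = |v_a − v₁| = 1.426 km/s.
Circular speed at r₂: v₂ = √(μ/r₂) = 7.519 km/s.
Transfer-orbit speed at r₂: v_p = √[μ(2/r₂ − 1/a_t)] = 9.754 km/s.
Second burn Δv₂ = |v₂ − v_p| = 2.235 km/s.
Total Δv = Δv₁ + Δv₂ = 3.661 km/s.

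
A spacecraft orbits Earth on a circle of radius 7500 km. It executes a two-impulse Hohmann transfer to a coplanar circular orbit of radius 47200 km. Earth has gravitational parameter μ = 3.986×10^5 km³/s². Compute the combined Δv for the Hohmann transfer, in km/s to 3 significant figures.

Δv = 3.67 km/s

The Hohmann ellipse has a_t = (r₁ + r₂)/2 = 27350 km.
At r₁ the circular-orbit speed is v₁ = √(μ/r₁) = 7.290 km/s.
Transfer-orbit speed at r₁ (vis-viva): v_p = √[μ(2/r₁ − 1/a_t)] = 9.577 km/s.
First burn Δv₁ = |v_p − v₁| = 2.287 km/s.
At r₂, v₂ = √(μ/r₂) = 2.906 km/s.
Transfer-orbit speed at r₂: v_a = √[μ(2/r₂ − 1/a_t)] = 1.522 km/s.
Second burn Δv₂ = |v₂ − v_a| = 1.384 km/s.
Total Δv = Δv₁ + Δv₂ = 3.671 km/s.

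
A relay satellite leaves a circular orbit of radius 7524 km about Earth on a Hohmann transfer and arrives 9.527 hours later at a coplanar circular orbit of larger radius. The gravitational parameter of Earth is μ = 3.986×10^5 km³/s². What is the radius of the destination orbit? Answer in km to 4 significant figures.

r₂ = 64910 km

Transfer time t = 9.527 hours = 34297.2 s, and t = π√(a_t³/μ).
So a_t = (μ t²/π²)^(1/3) = (3.986×10^5 × (34297.2)² / π²)^(1/3) = 36217 km.
Since a_t = (r₁ + r₂)/2, r₂ = 2a_t − r₁ = 2×36217 − 7524 = 64910 km.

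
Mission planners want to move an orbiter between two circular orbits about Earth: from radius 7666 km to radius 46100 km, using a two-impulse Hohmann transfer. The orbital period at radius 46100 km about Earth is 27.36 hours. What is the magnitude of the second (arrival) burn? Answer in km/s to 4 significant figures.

From Kepler's third law T² = 4π²r³/μ at r = 46100 km, T = 27.36 hours = 27.36 × 3600 s = 98496 s: μ = 4π²r³/T² = 3.98681×10^5 km³/s².
The Hohmann ellipse has a_t = (r₁ + r₂)/2 = 26883 km.
On the circular orbit at r = 46100 km, v_c = √(μ/r) = 2.9408 km/s.
Vis-viva on the transfer ellipse at r = 46100 km gives v_t = √[μ(2/r − 1/a_t)] = 1.5704 km/s.
Δv₂ = |v_t − v_c| = |1.5704 − 2.9408| = 1.370 km/s.

Δv₂ = 1.370 km/s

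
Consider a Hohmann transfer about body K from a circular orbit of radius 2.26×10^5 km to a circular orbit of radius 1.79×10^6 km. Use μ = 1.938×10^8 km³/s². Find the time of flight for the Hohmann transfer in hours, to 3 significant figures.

t = 63.4 hours

The Hohmann ellipse has a_t = (r₁ + r₂)/2 = 1.008×10^6 km.
Half the transfer-orbit period gives t = π√(a_t³/μ) = 2.284×10^5 s.
Converting: 2.284×10^5 s ÷ 3600 s/hour = 63.4 hours.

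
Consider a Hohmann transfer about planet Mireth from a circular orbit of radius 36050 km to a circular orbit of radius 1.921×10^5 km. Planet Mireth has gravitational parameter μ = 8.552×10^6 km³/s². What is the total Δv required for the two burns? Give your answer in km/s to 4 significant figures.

Δv = 7.506 km/s

Semi-major axis of the transfer orbit: a_t = (36050 + 1.921×10^5)/2 = 1.14075×10^5 km.
Circular speed at r₁: v₁ = √(μ/r₁) = √(8.552×10^6/36050) = 15.402 km/s.
On the transfer ellipse at r₁, v² = μ(2/r − 1/a) gives v_p = √[μ(2/r₁ − 1/a_t)] = 19.987 km/s.
First burn Δv₁ = |v_p − v₁| = 4.585 km/s.
Circular speed at r₂: v₂ = √(μ/r₂) = 6.672 km/s.
Transfer-orbit speed at r₂: v_a = √[μ(2/r₂ − 1/a_t)] = 3.751 km/s.
Second burn Δv₂ = |v₂ − v_a| = 2.921 km/s.
Total Δv = Δv₁ + Δv₂ = 7.506 km/s.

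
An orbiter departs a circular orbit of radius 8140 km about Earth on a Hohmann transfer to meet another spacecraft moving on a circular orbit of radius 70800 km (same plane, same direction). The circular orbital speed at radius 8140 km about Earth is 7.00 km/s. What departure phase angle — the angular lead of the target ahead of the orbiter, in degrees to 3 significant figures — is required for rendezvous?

φ = 105°

From the circular-orbit relation v² = μ/r at r = 8140 km: μ = v²r = (7.00)² × 8140 = 3.98860×10^5 km³/s².
Transfer-ellipse semi-major axis a_t = (r₁ + r₂)/2 = (8140 + 70800)/2 = 39470 km.
Transfer time t = π√(a_t³/μ) = 39006.8 s.
Target angular speed ω₂ = √(μ/r₂³) = 3.35243×10^-5 rad/s.
Angle swept by the target during transfer: ω₂·t = 1.30768 rad = 74.92°.
The orbiter traverses 180° on the transfer ellipse, so the target must lead by 180° − 74.92° = 105°.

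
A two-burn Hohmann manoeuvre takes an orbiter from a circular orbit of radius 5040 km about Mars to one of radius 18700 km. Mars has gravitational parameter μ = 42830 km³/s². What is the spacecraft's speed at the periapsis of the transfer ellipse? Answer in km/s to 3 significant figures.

v = 3.66 km/s

The Hohmann ellipse has a_t = (r₁ + r₂)/2 = 11870 km.
The periapsis of the transfer ellipse is at r = 5040 km.
From the vis-viva equation, v = √[μ(2/r − 1/a_t)] = 3.659 km/s.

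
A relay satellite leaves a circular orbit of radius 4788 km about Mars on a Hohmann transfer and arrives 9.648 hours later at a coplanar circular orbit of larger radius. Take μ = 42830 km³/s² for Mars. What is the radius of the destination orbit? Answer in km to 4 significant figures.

r₂ = 29940 km

Transfer time t = 9.648 hours = 34732.8 s, and t = π√(a_t³/μ).
So a_t = (μ t²/π²)^(1/3) = (42830 × (34732.8)² / π²)^(1/3) = 17364 km.
Since a_t = (r₁ + r₂)/2, r₂ = 2a_t − r₁ = 2×17364 − 4788 = 29940 km.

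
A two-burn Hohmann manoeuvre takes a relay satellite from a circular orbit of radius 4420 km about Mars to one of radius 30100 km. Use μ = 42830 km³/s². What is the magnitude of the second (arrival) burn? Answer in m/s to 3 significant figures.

Δv₂ = 589 m/s

Semi-major axis of the transfer orbit: a_t = (4420 + 30100)/2 = 17260 km.
On the circular orbit at r = 30100 km, v_c = √(μ/r) = 1.19286 km/s.
Transfer-orbit speed at the same r (vis-viva, a = a_t): v_t = √[μ(2/r − 1/a_t)] = 0.603645 km/s.
Δv₂ = |v_t − v_c| = |0.603645 − 1.19286| = 0.5892 km/s.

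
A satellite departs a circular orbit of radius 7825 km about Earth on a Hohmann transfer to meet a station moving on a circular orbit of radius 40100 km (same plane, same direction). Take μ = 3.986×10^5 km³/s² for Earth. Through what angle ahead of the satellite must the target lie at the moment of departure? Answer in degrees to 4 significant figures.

φ = 96.85°

Transfer-ellipse semi-major axis a_t = (r₁ + r₂)/2 = (7825 + 40100)/2 = 23962.5 km.
Transfer time t = π√(a_t³/μ) = 18458 s.
The target's mean motion on its circular orbit is ω₂ = √(μ/r₂³) = 7.8623×10^-5 rad/s.
Angle swept by the target during transfer: ω₂·t = 1.4512 rad = 83.15°.
Arrival is 180° from departure on the ellipse, so φ = 180° − 83.15° = 96.85°.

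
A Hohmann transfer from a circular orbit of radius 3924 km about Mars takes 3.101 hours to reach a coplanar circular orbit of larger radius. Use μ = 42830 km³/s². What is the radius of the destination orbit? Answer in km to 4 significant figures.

Transfer time t = 3.101 hours = 11163.6 s, and t = π√(a_t³/μ).
So a_t = (μ t²/π²)^(1/3) = (42830 × (11163.6)² / π²)^(1/3) = 8147.4 km.
Since a_t = (r₁ + r₂)/2, r₂ = 2a_t − r₁ = 2×8147.4 − 3924 = 12370.8 km.

r₂ = 12370 km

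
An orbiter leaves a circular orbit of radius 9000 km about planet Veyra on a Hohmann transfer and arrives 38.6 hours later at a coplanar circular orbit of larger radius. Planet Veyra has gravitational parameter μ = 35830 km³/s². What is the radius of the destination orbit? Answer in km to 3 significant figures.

r₂ = 73500 km

Transfer time t = 38.6 hours = 1.3896×10^5 s, and t = π√(a_t³/μ).
So a_t = (μ t²/π²)^(1/3) = (35830 × (1.3896×10^5)² / π²)^(1/3) = 41233 km.
Since a_t = (r₁ + r₂)/2, r₂ = 2a_t − r₁ = 2×41233 − 9000 = 73466 km.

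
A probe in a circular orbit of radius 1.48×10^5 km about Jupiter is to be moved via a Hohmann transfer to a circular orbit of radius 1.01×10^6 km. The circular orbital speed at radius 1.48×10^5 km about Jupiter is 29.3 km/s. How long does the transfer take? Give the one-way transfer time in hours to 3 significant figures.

t = 34.1 hours

From the circular-orbit relation v² = μ/r at r = 1.48×10^5 km: μ = v²r = (29.3)² × 1.48×10^5 = 1.27057×10^8 km³/s².
Semi-major axis of the transfer orbit: a_t = (1.480×10^5 + 1.010×10^6)/2 = 5.790×10^5 km.
By Kepler's third law the transfer-orbit period is T = 2π√(a_t³/μ), so t = T/2 = 1.228×10^5 s.
Converting: 1.228×10^5 s ÷ 3600 s/hour = 34.1 hours.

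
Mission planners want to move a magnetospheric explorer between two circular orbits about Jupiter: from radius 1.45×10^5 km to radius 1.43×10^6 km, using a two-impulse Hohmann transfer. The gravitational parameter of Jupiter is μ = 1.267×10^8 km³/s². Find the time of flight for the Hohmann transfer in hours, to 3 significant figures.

Semi-major axis of the transfer orbit: a_t = (1.450×10^5 + 1.430×10^6)/2 = 7.875×10^5 km.
Half the transfer-orbit period gives t = π√(a_t³/μ) = 1.950×10^5 s.
Converting: 1.950×10^5 s ÷ 3600 s/hour = 54.2 hours.

t = 54.2 hours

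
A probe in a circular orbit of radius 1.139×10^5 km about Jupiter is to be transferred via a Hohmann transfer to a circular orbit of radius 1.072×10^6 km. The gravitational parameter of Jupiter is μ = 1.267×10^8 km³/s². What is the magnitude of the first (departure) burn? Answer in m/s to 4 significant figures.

The Hohmann ellipse has a_t = (r₁ + r₂)/2 = 5.9295×10^5 km.
On the circular orbit at r = 1.139×10^5 km, v_c = √(μ/r) = 33.352 km/s.
Vis-viva on the transfer ellipse at r = 1.139×10^5 km gives v_t = √[μ(2/r − 1/a_t)] = 44.845 km/s.
Δv₁ = |v_t − v_c| = |44.845 − 33.352| = 11.49 km/s.

Δv₁ = 11490 m/s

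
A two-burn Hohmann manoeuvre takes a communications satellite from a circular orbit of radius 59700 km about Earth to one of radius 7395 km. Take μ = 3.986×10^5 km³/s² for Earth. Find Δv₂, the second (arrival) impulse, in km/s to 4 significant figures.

Transfer-ellipse semi-major axis a_t = (r₁ + r₂)/2 = (59700 + 7395)/2 = 33547.5 km.
On the circular orbit at r = 7395 km, v_c = √(μ/r) = 7.342 km/s.
Vis-viva on the transfer ellipse at r = 7395 km gives v_t = √[μ(2/r − 1/a_t)] = 9.794 km/s.
Δv₂ = |v_t − v_c| = |9.794 − 7.342| = 2.452 km/s.

Δv₂ = 2.452 km/s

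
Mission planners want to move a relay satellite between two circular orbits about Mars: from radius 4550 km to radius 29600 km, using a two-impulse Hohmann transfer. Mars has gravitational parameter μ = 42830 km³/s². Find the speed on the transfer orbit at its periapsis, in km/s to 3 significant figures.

The Hohmann ellipse has a_t = (r₁ + r₂)/2 = 17075 km.
At periapsis, r = 4550 km.
From the vis-viva equation, v = √[μ(2/r − 1/a_t)] = 4.040 km/s.

v = 4.04 km/s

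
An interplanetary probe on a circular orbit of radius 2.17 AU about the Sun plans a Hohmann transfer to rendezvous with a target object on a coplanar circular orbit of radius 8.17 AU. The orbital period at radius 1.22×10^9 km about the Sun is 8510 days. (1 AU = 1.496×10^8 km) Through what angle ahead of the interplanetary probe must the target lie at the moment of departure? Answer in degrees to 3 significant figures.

φ = 89.4°

From Kepler's third law T² = 4π²r³/μ at r = 1.22×10^9 km, T = 8510 days = 8510 × 86400 s = 7.35264×10^8 s: μ = 4π²r³/T² = 1.32603×10^11 km³/s².
In km: r₁ = 2.17 × 1.496×10^8 = 3.24632×10^8 km; r₂ = 8.17 × 1.496×10^8 = 1.222232×10^9 km.
Semi-major axis of the transfer orbit: a_t = (3.24632×10^8 + 1.222232×10^9)/2 = 7.73432×10^8 km.
The half-period of the transfer ellipse is t = π√(a_t³/μ) = 1.8557×10^8 s.
The target's mean motion on its circular orbit is ω₂ = √(μ/r₂³) = 8.5221×10^-9 rad/s.
Angle swept by the target during transfer: ω₂·t = 1.5814 rad = 90.61°.
The interplanetary probe traverses 180° on the transfer ellipse, so the target must lead by 180° − 90.61° = 89.4°.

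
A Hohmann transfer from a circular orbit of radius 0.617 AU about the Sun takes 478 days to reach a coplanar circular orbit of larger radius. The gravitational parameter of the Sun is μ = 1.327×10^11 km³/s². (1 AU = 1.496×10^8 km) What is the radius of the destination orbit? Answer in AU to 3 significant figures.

In km: r₁ = 0.617 × 1.496×10^8 = 9.23032×10^7 km.
Transfer time t = 478 days = 4.12992×10^7 s, and t = π√(a_t³/μ).
So a_t = (μ t²/π²)^(1/3) = (1.327×10^11 × (4.12992×10^7)² / π²)^(1/3) = 2.8411×10^8 km.
Since a_t = (r₁ + r₂)/2, r₂ = 2a_t − r₁ = 2×2.8411×10^8 − 9.23032×10^7 = 4.759168×10^8 km.
In AU: r₂ = 4.759168×10^8 / 1.496×10^8 = 3.18 AU.

r₂ = 3.18 AU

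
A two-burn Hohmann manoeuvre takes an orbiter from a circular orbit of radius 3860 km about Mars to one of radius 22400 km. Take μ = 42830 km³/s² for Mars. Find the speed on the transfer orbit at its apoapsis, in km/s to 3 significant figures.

v = 0.750 km/s

The Hohmann ellipse has a_t = (r₁ + r₂)/2 = 13130 km.
The apoapsis of the transfer ellipse is at r = 22400 km.
Applying v² = μ(2/r − 1/a_t): v = 0.7497 km/s.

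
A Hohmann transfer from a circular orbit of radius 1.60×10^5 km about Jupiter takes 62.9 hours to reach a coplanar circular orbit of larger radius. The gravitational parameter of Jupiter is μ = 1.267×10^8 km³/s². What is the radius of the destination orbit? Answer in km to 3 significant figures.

r₂ = 1.58×10^6 km

Transfer time t = 62.9 hours = 2.2644×10^5 s, and t = π√(a_t³/μ).
So a_t = (μ t²/π²)^(1/3) = (1.267×10^8 × (2.2644×10^5)² / π²)^(1/3) = 8.6988×10^5 km.
Since a_t = (r₁ + r₂)/2, r₂ = 2a_t − r₁ = 2×8.6988×10^5 − 1.600×10^5 = 1.57976×10^6 km.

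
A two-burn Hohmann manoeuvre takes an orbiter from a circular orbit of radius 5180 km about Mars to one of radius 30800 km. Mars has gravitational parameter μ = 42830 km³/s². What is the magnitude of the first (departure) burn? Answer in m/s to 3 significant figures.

Transfer-ellipse semi-major axis a_t = (r₁ + r₂)/2 = (5180 + 30800)/2 = 17990 km.
On the circular orbit at r = 5180 km, v_c = √(μ/r) = 2.875 km/s.
Transfer-orbit speed at the same r (vis-viva, a = a_t): v_t = √[μ(2/r − 1/a_t)] = 3.762 km/s.
Δv₁ = |v_t − v_c| = |3.762 − 2.875| = 0.8870 km/s.

Δv₁ = 887 m/s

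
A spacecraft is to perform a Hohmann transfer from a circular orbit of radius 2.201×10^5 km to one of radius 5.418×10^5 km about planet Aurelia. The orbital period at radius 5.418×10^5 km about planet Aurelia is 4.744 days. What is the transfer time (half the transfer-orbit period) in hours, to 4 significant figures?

From Kepler's third law T² = 4π²r³/μ at r = 5.418×10^5 km, T = 4.744 days = 4.744 × 86400 s = 4.098816×10^5 s: μ = 4π²r³/T² = 3.73732×10^7 km³/s².
The Hohmann ellipse has a_t = (r₁ + r₂)/2 = 3.8095×10^5 km.
Half the transfer-orbit period gives t = π√(a_t³/μ) = 1.208×10^5 s.
Converting: 1.208×10^5 s ÷ 3600 s/hour = 33.56 hours.

t = 33.56 hours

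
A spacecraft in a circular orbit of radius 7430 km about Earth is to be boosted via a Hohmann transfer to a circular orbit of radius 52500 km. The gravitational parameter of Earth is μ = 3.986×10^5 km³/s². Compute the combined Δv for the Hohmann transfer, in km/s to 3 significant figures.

Semi-major axis of the transfer orbit: a_t = (7430 + 52500)/2 = 29965 km.
At r₁ the circular-orbit speed is v₁ = √(μ/r₁) = 7.324 km/s.
On the transfer ellipse at r₁, v² = μ(2/r − 1/a) gives v_p = √[μ(2/r₁ − 1/a_t)] = 9.695 km/s.
First burn Δv₁ = |v_p − v₁| = 2.371 km/s.
Circular speed at r₂: v₂ = √(μ/r₂) = 2.755 km/s.
Transfer-orbit speed at r₂: v_a = √[μ(2/r₂ − 1/a_t)] = 1.372 km/s.
Second burn Δv₂ = |v₂ − v_a| = 1.383 km/s.
Δv = Δv₁ + Δv₂ = 2.371 + 1.383 = 3.754 km/s.

Δv = 3.75 km/s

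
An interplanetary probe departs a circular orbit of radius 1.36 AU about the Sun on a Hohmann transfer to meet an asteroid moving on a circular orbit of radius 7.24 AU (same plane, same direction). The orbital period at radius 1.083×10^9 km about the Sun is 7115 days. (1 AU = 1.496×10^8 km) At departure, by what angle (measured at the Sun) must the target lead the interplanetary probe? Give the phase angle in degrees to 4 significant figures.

From Kepler's third law T² = 4π²r³/μ at r = 1.083×10^9 km, T = 7115 days = 7115 × 86400 s = 6.14736×10^8 s: μ = 4π²r³/T² = 1.32699×10^11 km³/s².
In km: r₁ = 1.36 × 1.496×10^8 = 2.03456×10^8 km; r₂ = 7.24 × 1.496×10^8 = 1.083104×10^9 km.
Transfer-ellipse semi-major axis a_t = (r₁ + r₂)/2 = (2.03456×10^8 + 1.083104×10^9)/2 = 6.4328×10^8 km.
Transfer time t = π√(a_t³/μ) = 1.407×10^8 s.
The target's mean motion on its circular orbit is ω₂ = √(μ/r₂³) = 1.022×10^-8 rad/s.
Angle swept by the target during transfer: ω₂·t = 1.438 rad = 82.39°.
Arrival is 180° from departure on the ellipse, so φ = 180° − 82.39° = 97.61°.

φ = 97.61°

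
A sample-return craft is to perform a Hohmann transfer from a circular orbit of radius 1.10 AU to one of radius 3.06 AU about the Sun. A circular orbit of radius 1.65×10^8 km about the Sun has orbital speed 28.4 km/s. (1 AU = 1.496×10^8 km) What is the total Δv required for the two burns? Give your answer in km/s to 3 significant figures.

From the circular-orbit relation v² = μ/r at r = 1.65×10^8 km: μ = v²r = (28.4)² × 1.65×10^8 = 1.33082×10^11 km³/s².
In km: r₁ = 1.10 × 1.496×10^8 = 1.6456×10^8 km; r₂ = 3.06 × 1.496×10^8 = 4.57776×10^8 km.
Transfer-ellipse semi-major axis a_t = (r₁ + r₂)/2 = (1.6456×10^8 + 4.57776×10^8)/2 = 3.11168×10^8 km.
At r₁ the circular-orbit speed is v₁ = √(μ/r₁) = 28.438 km/s.
On the transfer ellipse at r₁, v² = μ(2/r − 1/a) gives v_p = √[μ(2/r₁ − 1/a_t)] = 34.493 km/s.
First burn Δv₁ = |v_p − v₁| = 6.055 km/s.
At r₂, v₂ = √(μ/r₂) = 17.050 km/s.
Transfer-orbit speed at r₂: v_a = √[μ(2/r₂ − 1/a_t)] = 12.399 km/s.
Second burn Δv₂ = |v₂ − v_a| = 4.651 km/s.
Δv = Δv₁ + Δv₂ = 6.055 + 4.651 = 10.71 km/s.

Δv = 10.7 km/s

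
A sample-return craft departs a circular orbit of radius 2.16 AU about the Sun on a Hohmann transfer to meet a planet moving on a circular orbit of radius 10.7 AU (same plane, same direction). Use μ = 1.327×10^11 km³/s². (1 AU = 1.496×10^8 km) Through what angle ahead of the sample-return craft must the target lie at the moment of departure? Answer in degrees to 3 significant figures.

In km: r₁ = 2.16 × 1.496×10^8 = 3.23136×10^8 km; r₂ = 10.7 × 1.496×10^8 = 1.60072×10^9 km.
Semi-major axis of the transfer orbit: a_t = (3.23136×10^8 + 1.60072×10^9)/2 = 9.61928×10^8 km.
The half-period of the transfer ellipse is t = π√(a_t³/μ) = 2.573×10^8 s.
Target angular speed ω₂ = √(μ/r₂³) = 5.688×10^-9 rad/s.
Angle swept by the target during transfer: ω₂·t = 1.4635 rad = 83.852°.
The sample-return craft traverses 180° on the transfer ellipse, so the target must lead by 180° − 83.852° = 96.1°.

φ = 96.1°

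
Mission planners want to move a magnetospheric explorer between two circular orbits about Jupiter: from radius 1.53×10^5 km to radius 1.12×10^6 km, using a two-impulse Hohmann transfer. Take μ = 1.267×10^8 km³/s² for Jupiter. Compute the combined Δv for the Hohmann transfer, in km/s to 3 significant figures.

Δv = 14.8 km/s

Transfer-ellipse semi-major axis a_t = (r₁ + r₂)/2 = (1.530×10^5 + 1.120×10^6)/2 = 6.365×10^5 km.
Circular speed at r₁: v₁ = √(μ/r₁) = √(1.267×10^8/1.530×10^5) = 28.777 km/s.
On the transfer ellipse at r₁, v² = μ(2/r − 1/a) gives v_p = √[μ(2/r₁ − 1/a_t)] = 38.173 km/s.
First burn Δv₁ = |v_p − v₁| = 9.396 km/s.
Circular speed at r₂: v₂ = √(μ/r₂) = 10.636 km/s.
Transfer-orbit speed at r₂: v_a = √[μ(2/r₂ − 1/a_t)] = 5.2147 km/s.
Second burn Δv₂ = |v₂ − v_a| = 5.421 km/s.
Δv = Δv₁ + Δv₂ = 9.396 + 5.421 = 14.82 km/s.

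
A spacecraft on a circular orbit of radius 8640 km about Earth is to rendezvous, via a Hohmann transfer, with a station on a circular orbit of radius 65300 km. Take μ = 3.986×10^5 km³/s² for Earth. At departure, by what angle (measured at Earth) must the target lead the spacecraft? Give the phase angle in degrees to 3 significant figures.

The Hohmann ellipse has a_t = (r₁ + r₂)/2 = 36970 km.
The half-period of the transfer ellipse is t = π√(a_t³/μ) = 35372 s.
Target angular speed ω₂ = √(μ/r₂³) = 3.7835×10^-5 rad/s.
Angle swept by the target during transfer: ω₂·t = 1.3383 rad = 76.68°.
The spacecraft traverses 180° on the transfer ellipse, so the target must lead by 180° − 76.68° = 103°.

φ = 103°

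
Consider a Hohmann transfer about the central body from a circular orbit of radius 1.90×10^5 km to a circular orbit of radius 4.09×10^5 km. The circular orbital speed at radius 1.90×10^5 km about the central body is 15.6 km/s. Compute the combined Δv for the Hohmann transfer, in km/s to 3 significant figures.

From the circular-orbit relation v² = μ/r at r = 1.90×10^5 km: μ = v²r = (15.6)² × 1.90×10^5 = 4.62384×10^7 km³/s².
Transfer-ellipse semi-major axis a_t = (r₁ + r₂)/2 = (1.900×10^5 + 4.090×10^5)/2 = 2.995×10^5 km.
At r₁ the circular-orbit speed is v₁ = √(μ/r₁) = 15.60 km/s.
On the transfer ellipse at r₁, v² = μ(2/r − 1/a) gives v_p = √[μ(2/r₁ − 1/a_t)] = 18.23 km/s.
First burn Δv₁ = |v_p − v₁| = 2.630 km/s.
Circular speed at r₂: v₂ = √(μ/r₂) = 10.633 km/s.
Transfer-orbit speed at r₂: v_a = √[μ(2/r₂ − 1/a_t)] = 8.4687 km/s.
Second burn Δv₂ = |v₂ − v_a| = 2.164 km/s.
Δv = Δv₁ + Δv₂ = 2.630 + 2.164 = 4.794 km/s.

Δv = 4.79 km/s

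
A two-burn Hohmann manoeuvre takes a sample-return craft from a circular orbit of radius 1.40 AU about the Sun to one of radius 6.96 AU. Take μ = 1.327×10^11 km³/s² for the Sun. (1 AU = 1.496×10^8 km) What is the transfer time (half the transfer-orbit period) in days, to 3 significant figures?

In km: r₁ = 1.40 × 1.496×10^8 = 2.0944×10^8 km; r₂ = 6.96 × 1.496×10^8 = 1.041216×10^9 km.
Semi-major axis of the transfer orbit: a_t = (2.0944×10^8 + 1.041216×10^9)/2 = 6.25328×10^8 km.
Transfer time t = π√(a_t³/μ) = π√((6.25328×10^8)³ / 1.327×10^11) = 1.349×10^8 s.
Converting: 1.349×10^8 s ÷ 86400 s/day = 1560 days.

t = 1560 days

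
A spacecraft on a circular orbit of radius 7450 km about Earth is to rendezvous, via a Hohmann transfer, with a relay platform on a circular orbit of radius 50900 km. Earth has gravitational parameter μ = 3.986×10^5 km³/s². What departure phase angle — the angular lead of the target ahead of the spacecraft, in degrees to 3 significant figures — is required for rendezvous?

φ = 102°

Transfer-ellipse semi-major axis a_t = (r₁ + r₂)/2 = (7450 + 50900)/2 = 29175 km.
Transfer time t = π√(a_t³/μ) = 24797 s.
Target angular speed ω₂ = √(μ/r₂³) = 5.4978×10^-5 rad/s.
Angle swept by the target during transfer: ω₂·t = 1.3633 rad = 78.11°.
Arrival is 180° from departure on the ellipse, so φ = 180° − 78.11° = 102°.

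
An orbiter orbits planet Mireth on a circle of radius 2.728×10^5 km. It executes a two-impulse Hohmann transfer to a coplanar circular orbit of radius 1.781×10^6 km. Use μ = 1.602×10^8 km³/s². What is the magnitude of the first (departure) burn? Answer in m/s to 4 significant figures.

The Hohmann ellipse has a_t = (r₁ + r₂)/2 = 1.0269×10^6 km.
Circular speed at r = 2.728×10^5 km: v_c = √(μ/r) = 24.233 km/s.
Transfer-orbit speed at the same r (vis-viva, a = a_t): v_t = √[μ(2/r − 1/a_t)] = 31.914 km/s.
Δv₁ = |v_t − v_c| = |31.914 − 24.233| = 7.681 km/s.

Δv₁ = 7681 m/s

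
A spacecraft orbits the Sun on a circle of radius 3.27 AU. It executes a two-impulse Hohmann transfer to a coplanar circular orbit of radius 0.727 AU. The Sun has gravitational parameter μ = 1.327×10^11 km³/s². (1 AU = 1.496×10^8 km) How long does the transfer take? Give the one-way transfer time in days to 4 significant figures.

t = 516.0 days

In km: r₁ = 3.27 × 1.496×10^8 = 4.89192×10^8 km; r₂ = 0.727 × 1.496×10^8 = 1.087592×10^8 km.
Transfer-ellipse semi-major axis a_t = (r₁ + r₂)/2 = (4.89192×10^8 + 1.087592×10^8)/2 = 2.989756×10^8 km.
By Kepler's third law the transfer-orbit period is T = 2π√(a_t³/μ), so t = T/2 = 4.458×10^7 s.
Converting: 4.458×10^7 s ÷ 86400 s/day = 516.0 days.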